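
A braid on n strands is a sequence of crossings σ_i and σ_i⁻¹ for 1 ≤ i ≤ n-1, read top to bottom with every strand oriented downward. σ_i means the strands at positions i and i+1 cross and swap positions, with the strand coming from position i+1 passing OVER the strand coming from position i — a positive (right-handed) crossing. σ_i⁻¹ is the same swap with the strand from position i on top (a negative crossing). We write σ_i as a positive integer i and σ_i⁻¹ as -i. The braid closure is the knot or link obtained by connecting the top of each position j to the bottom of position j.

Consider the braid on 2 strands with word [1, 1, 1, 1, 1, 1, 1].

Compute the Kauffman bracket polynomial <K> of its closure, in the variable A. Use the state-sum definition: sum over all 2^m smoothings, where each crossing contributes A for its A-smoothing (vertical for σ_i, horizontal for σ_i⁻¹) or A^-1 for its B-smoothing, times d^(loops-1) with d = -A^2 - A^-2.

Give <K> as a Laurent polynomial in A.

Braid: s1 s1 s1 s1 s1 s1 s1 on 2 strands, 7 crossings.
Writhe w = (#positive) - (#negative) = 7 - 0 = 7.
Enumerate smoothing states for the bracket polynomial. There are 2^7 = 128 states.
Each crossing splits two ways (0=vertical, 1=horizontal). The state's weight is A^(#A-smoothings - #B-smoothings) * d^(loops - 1).
Tabulate the states by total A-exponent and number of loops L (A-exp: L × count):
  A^7: L=2 ×1
  A^5: L=1 ×7
  A^3: L=2 ×21
  A^1: L=3 ×35
  A^-1: L=4 ×35
  A^-3: L=5 ×21
  A^-5: L=6 ×7
  A^-7: L=7 ×1
Each group contributes A^e * Σ count * d^(L-1):
Powers of d = -A^2 - A^-2: d^2 = A^4 + 2 + A^-4; d^3 = -A^6 - 3*A^2 - 3*A^-2 - A^-6; d^4 = A^8 + 4*A^4 + 6 + 4*A^-4 + A^-8; d^5 = -A^10 - 5*A^6 - 10*A^2 - 10*A^-2 - 5*A^-6 - A^-10; d^6 = A^12 + 6*A^8 + 15*A^4 + 20 + 15*A^-4 + 6*A^-8 + A^-12.
  A^7 * (d) = -A^9 - A^5
  A^5 * (7) = 7*A^5
  A^3 * (21*d) = -21*A^5 - 21*A
  A^1 * (35*d^2) = 35*A^5 + 70*A + 35*A^-3
  A^-1 * (35*d^3) = -35*A^5 - 105*A - 105*A^-3 - 35*A^-7
  A^-3 * (21*d^4) = 21*A^5 + 84*A + 126*A^-3 + 84*A^-7 + 21*A^-11
  A^-5 * (7*d^5) = -7*A^5 - 35*A - 70*A^-3 - 70*A^-7 - 35*A^-11 - 7*A^-15
  A^-7 * (d^6) = A^5 + 6*A + 15*A^-3 + 20*A^-7 + 15*A^-11 + 6*A^-15 + A^-19
Summing the groups: <K> = -A^9 - A + A^-3 - A^-7 + A^-11 - A^-15 + A^-19

Answer: -A^9 - A + A^-3 - A^-7 + A^-11 - A^-15 + A^-19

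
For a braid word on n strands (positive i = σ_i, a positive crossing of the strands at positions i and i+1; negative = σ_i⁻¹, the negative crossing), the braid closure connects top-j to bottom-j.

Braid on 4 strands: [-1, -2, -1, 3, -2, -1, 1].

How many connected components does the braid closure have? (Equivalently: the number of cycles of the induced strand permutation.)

1

Derivation:
Track the strand permutation on 4 strands, starting from identity.
  step 1: s1^-1 swaps positions 1,2 -> [2 1 3 4]
  step 2: s2^-1 swaps positions 2,3 -> [2 3 1 4]
  step 3: s1^-1 swaps positions 1,2 -> [3 2 1 4]
  step 4: s3 swaps positions 3,4 -> [3 2 4 1]
  step 5: s2^-1 swaps positions 2,3 -> [3 4 2 1]
  step 6: s1^-1 swaps positions 1,2 -> [4 3 2 1]
  step 7: s1 swaps positions 1,2 -> [3 4 2 1]
Final permutation (position -> original strand): [3 4 2 1]
Closure components = cycle count of this permutation = 1.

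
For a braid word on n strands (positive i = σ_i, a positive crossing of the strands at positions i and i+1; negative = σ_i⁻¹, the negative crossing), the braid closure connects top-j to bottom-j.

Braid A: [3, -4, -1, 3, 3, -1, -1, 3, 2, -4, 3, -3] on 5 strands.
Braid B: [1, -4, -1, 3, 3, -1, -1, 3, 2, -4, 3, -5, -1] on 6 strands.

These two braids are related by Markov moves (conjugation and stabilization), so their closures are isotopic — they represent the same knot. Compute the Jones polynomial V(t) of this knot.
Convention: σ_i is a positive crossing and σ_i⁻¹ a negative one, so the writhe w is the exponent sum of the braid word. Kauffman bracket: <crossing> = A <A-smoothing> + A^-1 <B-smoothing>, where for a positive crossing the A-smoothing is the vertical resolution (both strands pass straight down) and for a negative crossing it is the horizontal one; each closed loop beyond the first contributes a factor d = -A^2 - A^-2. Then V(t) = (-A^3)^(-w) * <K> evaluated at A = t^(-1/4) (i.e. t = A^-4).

Markov-equivalent braids have isotopic closures, hence identical knot invariants. Strip the Markov moves from each word to reach a common short braid β, then compute V(t) once on β.
Braid A: s3 s4^-1 s1^-1 s3 s3 s1^-1 s1^-1 s3 s2 s4^-1 s3 s3^-1 on 5 strands reduces by inverse Markov moves (closure unchanged at each step):
  Deconjugate: the word is γ·β·γ⁻¹ with γ = s3 (prefix) and γ⁻¹ = s3^-1 (suffix); strip both.
Reduced to β = s4^-1 s1^-1 s3 s3 s1^-1 s1^-1 s3 s2 s4^-1 s3 on 5 strands, 10 crossings.
Braid B: s1 s4^-1 s1^-1 s3 s3 s1^-1 s1^-1 s3 s2 s4^-1 s3 s5^-1 s1^-1 on 6 strands reduces by inverse Markov moves (closure unchanged at each step):
  Deconjugate: the word is γ·β·γ⁻¹ with γ = s1 (prefix) and γ⁻¹ = s1^-1 (suffix); strip both.
  Destabilize: the word has the form β·s5^-1 where s5^-1 occurs only as the final letter (β ∈ B_5); drop it and the last strand → 5 strands.
Reduced to β = s4^-1 s1^-1 s3 s3 s1^-1 s1^-1 s3 s2 s4^-1 s3 on 5 strands, 10 crossings.
Both give the same β = s4^-1 s1^-1 s3 s3 s1^-1 s1^-1 s3 s2 s4^-1 s3 on 5 strands, so one state sum suffices:
Braid: s4^-1 s1^-1 s3 s3 s1^-1 s1^-1 s3 s2 s4^-1 s3 on 5 strands, 10 crossings.
Writhe w = (#positive) - (#negative) = 5 - 5 = 0.
State-sum expansion of <K>. There are 2^10 = 1024 states.
Smooth each crossing (0=||, 1=⌣⌢); contribution A^(Σ sign_k(1-2s_k)) * d^(L-1).
Tabulate the states by total A-exponent and number of loops L (A-exp: L × count):
  A^10: L=6 ×1
  A^8: L=5 ×10
  A^6: L=4 ×41, L=6 ×4
  A^4: L=3 ×83, L=5 ×36, L=7 ×1
  A^2: L=2 ×84, L=4 ×107, L=6 ×19
  A^0: L=1 ×33, L=3 ×143, L=5 ×70, L=7 ×6
  A^-2: L=2 ×68, L=4 ×116, L=6 ×25, L=8 ×1
  A^-4: L=3 ×64, L=5 ×52, L=7 ×4
  A^-6: L=4 ×33, L=6 ×12
  A^-8: L=5 ×9, L=7 ×1
  A^-10: L=6 ×1
Each group contributes A^e * Σ count * d^(L-1):
Powers of d = -A^2 - A^-2: d^2 = A^4 + 2 + A^-4; d^3 = -A^6 - 3*A^2 - 3*A^-2 - A^-6; d^4 = A^8 + 4*A^4 + 6 + 4*A^-4 + A^-8; d^5 = -A^10 - 5*A^6 - 10*A^2 - 10*A^-2 - 5*A^-6 - A^-10; d^6 = A^12 + 6*A^8 + 15*A^4 + 20 + 15*A^-4 + 6*A^-8 + A^-12; d^7 = -A^14 - 7*A^10 - 21*A^6 - 35*A^2 - 35*A^-2 - 21*A^-6 - 7*A^-10 - A^-14.
  A^10 * (d^5) = -A^20 - 5*A^16 - 10*A^12 - 10*A^8 - 5*A^4 - 1
  A^8 * (10*d^4) = 10*A^16 + 40*A^12 + 60*A^8 + 40*A^4 + 10
  A^6 * (41*d^3 + 4*d^5) = -4*A^16 - 61*A^12 - 163*A^8 - 163*A^4 - 61 - 4*A^-4
  A^4 * (83*d^2 + 36*d^4 + d^6) = A^16 + 42*A^12 + 242*A^8 + 402*A^4 + 242 + 42*A^-4 + A^-8
  A^2 * (84*d + 107*d^3 + 19*d^5) = -19*A^12 - 202*A^8 - 595*A^4 - 595 - 202*A^-4 - 19*A^-8
  A^0 * (33 + 143*d^2 + 70*d^4 + 6*d^6) = 6*A^12 + 106*A^8 + 513*A^4 + 859 + 513*A^-4 + 106*A^-8 + 6*A^-12
  A^-2 * (68*d + 116*d^3 + 25*d^5 + d^7) = -A^12 - 32*A^8 - 262*A^4 - 701 - 701*A^-4 - 262*A^-8 - 32*A^-12 - A^-16
  A^-4 * (64*d^2 + 52*d^4 + 4*d^6) = 4*A^8 + 76*A^4 + 332 + 520*A^-4 + 332*A^-8 + 76*A^-12 + 4*A^-16
  A^-6 * (33*d^3 + 12*d^5) = -12*A^4 - 93 - 219*A^-4 - 219*A^-8 - 93*A^-12 - 12*A^-16
  A^-8 * (9*d^4 + d^6) = A^4 + 15 + 51*A^-4 + 74*A^-8 + 51*A^-12 + 15*A^-16 + A^-20
  A^-10 * (d^5) = -1 - 5*A^-4 - 10*A^-8 - 10*A^-12 - 5*A^-16 - A^-20
Summing the groups: <K> = -A^20 + 2*A^16 - 3*A^12 + 5*A^8 - 5*A^4 + 6 - 5*A^-4 + 3*A^-8 - 2*A^-12 + A^-16
Normalise by the writhe: (-A^3)^(-w) = (-A^3)^(0) = 1, so f(A) = 1 * <K> = -A^20 + 2*A^16 - 3*A^12 + 5*A^8 - 5*A^4 + 6 - 5*A^-4 + 3*A^-8 - 2*A^-12 + A^-16.
Substitute A = t^(-1/4), i.e. A^e → t^(-e/4): V(t) = t^4 - 2*t^3 + 3*t^2 - 5*t + 6 - 5*t^-1 + 5*t^-2 - 3*t^-3 + 2*t^-4 - t^-5

Answer: t^4 - 2*t^3 + 3*t^2 - 5*t + 6 - 5*t^-1 + 5*t^-2 - 3*t^-3 + 2*t^-4 - t^-5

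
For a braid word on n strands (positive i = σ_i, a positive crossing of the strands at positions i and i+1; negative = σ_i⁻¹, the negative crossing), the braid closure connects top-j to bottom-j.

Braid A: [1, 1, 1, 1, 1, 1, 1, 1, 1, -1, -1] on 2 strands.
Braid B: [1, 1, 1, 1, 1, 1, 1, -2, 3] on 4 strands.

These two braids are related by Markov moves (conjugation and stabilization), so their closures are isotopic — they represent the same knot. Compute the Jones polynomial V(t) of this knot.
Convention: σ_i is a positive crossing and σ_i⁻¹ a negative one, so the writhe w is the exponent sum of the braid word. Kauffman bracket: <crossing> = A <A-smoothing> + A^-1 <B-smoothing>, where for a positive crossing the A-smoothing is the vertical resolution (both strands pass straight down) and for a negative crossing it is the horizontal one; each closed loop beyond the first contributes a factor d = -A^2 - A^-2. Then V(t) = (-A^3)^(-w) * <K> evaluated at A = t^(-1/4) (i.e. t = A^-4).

Markov-equivalent braids have isotopic closures, hence identical knot invariants. Strip the Markov moves from each word to reach a common short braid β, then compute V(t) once on β.
Braid A: s1 s1 s1 s1 s1 s1 s1 s1 s1 s1^-1 s1^-1 on 2 strands reduces by inverse Markov moves (closure unchanged at each step):
  Deconjugate: the word is γ·β·γ⁻¹ with γ = s1 s1 (prefix) and γ⁻¹ = s1^-1 s1^-1 (suffix); strip both.
Reduced to β = s1 s1 s1 s1 s1 s1 s1 on 2 strands, 7 crossings.
Braid B: s1 s1 s1 s1 s1 s1 s1 s2^-1 s3 on 4 strands reduces by inverse Markov moves (closure unchanged at each step):
  Destabilize: the word has the form β·s3 where s3 occurs only as the final letter (β ∈ B_3); drop it and the last strand → 3 strands.
  Destabilize: the word has the form β·s2^-1 where s2^-1 occurs only as the final letter (β ∈ B_2); drop it and the last strand → 2 strands.
Reduced to β = s1 s1 s1 s1 s1 s1 s1 on 2 strands, 7 crossings.
Both give the same β = s1 s1 s1 s1 s1 s1 s1 on 2 strands, so one state sum suffices:
Braid: s1 s1 s1 s1 s1 s1 s1 on 2 strands, 7 crossings.
Writhe w = (#positive) - (#negative) = 7 - 0 = 7.
Enumerate smoothing states for the bracket polynomial. There are 2^7 = 128 states.
Each crossing splits two ways (0=vertical, 1=horizontal). The state's weight is A^(#A-smoothings - #B-smoothings) * d^(loops - 1).
Tabulate the states by total A-exponent and number of loops L (A-exp: L × count):
  A^7: L=2 ×1
  A^5: L=1 ×7
  A^3: L=2 ×21
  A^1: L=3 ×35
  A^-1: L=4 ×35
  A^-3: L=5 ×21
  A^-5: L=6 ×7
  A^-7: L=7 ×1
Each group contributes A^e * Σ count * d^(L-1):
Powers of d = -A^2 - A^-2: d^2 = A^4 + 2 + A^-4; d^3 = -A^6 - 3*A^2 - 3*A^-2 - A^-6; d^4 = A^8 + 4*A^4 + 6 + 4*A^-4 + A^-8; d^5 = -A^10 - 5*A^6 - 10*A^2 - 10*A^-2 - 5*A^-6 - A^-10; d^6 = A^12 + 6*A^8 + 15*A^4 + 20 + 15*A^-4 + 6*A^-8 + A^-12.
  A^7 * (d) = -A^9 - A^5
  A^5 * (7) = 7*A^5
  A^3 * (21*d) = -21*A^5 - 21*A
  A^1 * (35*d^2) = 35*A^5 + 70*A + 35*A^-3
  A^-1 * (35*d^3) = -35*A^5 - 105*A - 105*A^-3 - 35*A^-7
  A^-3 * (21*d^4) = 21*A^5 + 84*A + 126*A^-3 + 84*A^-7 + 21*A^-11
  A^-5 * (7*d^5) = -7*A^5 - 35*A - 70*A^-3 - 70*A^-7 - 35*A^-11 - 7*A^-15
  A^-7 * (d^6) = A^5 + 6*A + 15*A^-3 + 20*A^-7 + 15*A^-11 + 6*A^-15 + A^-19
Summing the groups: <K> = -A^9 - A + A^-3 - A^-7 + A^-11 - A^-15 + A^-19
Normalise by the writhe: (-A^3)^(-w) = (-A^3)^(-7) = -A^-21, so f(A) = -A^-21 * <K> = A^-12 + A^-20 - A^-24 + A^-28 - A^-32 + A^-36 - A^-40.
Substitute A = t^(-1/4), i.e. A^e → t^(-e/4): V(t) = -t^10 + t^9 - t^8 + t^7 - t^6 + t^5 + t^3

Answer: -t^10 + t^9 - t^8 + t^7 - t^6 + t^5 + t^3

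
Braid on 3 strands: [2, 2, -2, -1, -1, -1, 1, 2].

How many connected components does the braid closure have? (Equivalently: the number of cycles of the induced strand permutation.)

3

Derivation:
Track the strand permutation on 3 strands, starting from identity.
  step 1: s2 swaps positions 2,3 -> [1 3 2]
  step 2: s2 swaps positions 2,3 -> [1 2 3]
  step 3: s2^-1 swaps positions 2,3 -> [1 3 2]
  step 4: s1^-1 swaps positions 1,2 -> [3 1 2]
  step 5: s1^-1 swaps positions 1,2 -> [1 3 2]
  step 6: s1^-1 swaps positions 1,2 -> [3 1 2]
  step 7: s1 swaps positions 1,2 -> [1 3 2]
  step 8: s2 swaps positions 2,3 -> [1 2 3]
Final permutation (position -> original strand): [1 2 3]
Closure components = cycle count of this permutation = 3.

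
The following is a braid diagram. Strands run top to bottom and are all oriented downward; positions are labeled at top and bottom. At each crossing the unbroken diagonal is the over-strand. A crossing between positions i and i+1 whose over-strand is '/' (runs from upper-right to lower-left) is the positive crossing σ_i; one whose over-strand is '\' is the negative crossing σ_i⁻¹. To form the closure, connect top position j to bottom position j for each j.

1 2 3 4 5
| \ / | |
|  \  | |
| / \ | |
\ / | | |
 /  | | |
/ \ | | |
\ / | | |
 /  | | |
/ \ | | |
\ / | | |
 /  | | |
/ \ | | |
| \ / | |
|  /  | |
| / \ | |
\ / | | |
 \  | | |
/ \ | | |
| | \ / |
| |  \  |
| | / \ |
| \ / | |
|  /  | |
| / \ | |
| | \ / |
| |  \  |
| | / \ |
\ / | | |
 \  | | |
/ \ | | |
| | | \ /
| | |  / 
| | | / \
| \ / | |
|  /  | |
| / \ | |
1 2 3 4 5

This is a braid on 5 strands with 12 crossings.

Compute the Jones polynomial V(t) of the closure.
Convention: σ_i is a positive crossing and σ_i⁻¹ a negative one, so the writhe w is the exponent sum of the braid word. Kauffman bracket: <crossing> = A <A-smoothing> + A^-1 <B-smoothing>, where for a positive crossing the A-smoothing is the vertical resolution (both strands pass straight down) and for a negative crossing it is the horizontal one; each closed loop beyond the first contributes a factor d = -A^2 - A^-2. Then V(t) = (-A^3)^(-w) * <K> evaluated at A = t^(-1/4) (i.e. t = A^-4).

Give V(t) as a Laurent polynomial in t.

Reading the diagram top to bottom ('/'-over between positions i,i+1 = s_i, '\'-over = s_i^-1): braid word = s2^-1 s1 s1 s1 s2 s1^-1 s3^-1 s2 s3^-1 s1^-1 s4 s2.
The presented braid s2^-1 s1 s1 s1 s2 s1^-1 s3^-1 s2 s3^-1 s1^-1 s4 s2 on 5 strands reduces by inverse Markov moves (closure unchanged at each step):
  Deconjugate: the word is γ·β·γ⁻¹ with γ = s2^-1 (prefix) and γ⁻¹ = s2 (suffix); strip both.
  Destabilize: the word has the form β·s4 where s4 occurs only as the final letter (β ∈ B_4); drop it and the last strand → 4 strands.
  Deconjugate: the word is γ·β·γ⁻¹ with γ = s1 (prefix) and γ⁻¹ = s1^-1 (suffix); strip both.
Reduced to β = s1 s1 s2 s1^-1 s3^-1 s2 s3^-1 on 4 strands, 7 crossings.
Compute on β:
Braid: s1 s1 s2 s1^-1 s3^-1 s2 s3^-1 on 4 strands, 7 crossings.
Writhe w = (#positive) - (#negative) = 4 - 3 = 1.
Computing the Kauffman bracket via state sum. There are 2^7 = 128 states.
For each crossing: s=0 is the vertical smoothing, s=1 horizontal. Crossing k contributes A^(sign_k * (1 - 2*s_k)); loop factor d = -A^2 - A^-2.
Tabulate the states by total A-exponent and number of loops L (A-exp: L × count):
  A^7: L=3 ×1
  A^5: L=2 ×4, L=4 ×3
  A^3: L=1 ×5, L=3 ×15, L=5 ×1
  A^1: L=2 ×27, L=4 ×8
  A^-1: L=1 ×14, L=3 ×20, L=5 ×1
  A^-3: L=2 ×17, L=4 ×4
  A^-5: L=3 ×7
  A^-7: L=4 ×1
Each group contributes A^e * Σ count * d^(L-1):
Powers of d = -A^2 - A^-2: d^2 = A^4 + 2 + A^-4; d^3 = -A^6 - 3*A^2 - 3*A^-2 - A^-6; d^4 = A^8 + 4*A^4 + 6 + 4*A^-4 + A^-8.
  A^7 * (d^2) = A^11 + 2*A^7 + A^3
  A^5 * (4*d + 3*d^3) = -3*A^11 - 13*A^7 - 13*A^3 - 3*A^-1
  A^3 * (5 + 15*d^2 + d^4) = A^11 + 19*A^7 + 41*A^3 + 19*A^-1 + A^-5
  A^1 * (27*d + 8*d^3) = -8*A^7 - 51*A^3 - 51*A^-1 - 8*A^-5
  A^-1 * (14 + 20*d^2 + d^4) = A^7 + 24*A^3 + 60*A^-1 + 24*A^-5 + A^-9
  A^-3 * (17*d + 4*d^3) = -4*A^3 - 29*A^-1 - 29*A^-5 - 4*A^-9
  A^-5 * (7*d^2) = 7*A^-1 + 14*A^-5 + 7*A^-9
  A^-7 * (d^3) = -A^-1 - 3*A^-5 - 3*A^-9 - A^-13
Summing the groups: <K> = -A^11 + A^7 - 2*A^3 + 2*A^-1 - A^-5 + A^-9 - A^-13
Normalise by the writhe: (-A^3)^(-w) = (-A^3)^(-1) = -A^-3, so f(A) = -A^-3 * <K> = A^8 - A^4 + 2 - 2*A^-4 + A^-8 - A^-12 + A^-16.
Substitute A = t^(-1/4), i.e. A^e → t^(-e/4): V(t) = t^4 - t^3 + t^2 - 2*t + 2 - t^-1 + t^-2

Answer: t^4 - t^3 + t^2 - 2*t + 2 - t^-1 + t^-2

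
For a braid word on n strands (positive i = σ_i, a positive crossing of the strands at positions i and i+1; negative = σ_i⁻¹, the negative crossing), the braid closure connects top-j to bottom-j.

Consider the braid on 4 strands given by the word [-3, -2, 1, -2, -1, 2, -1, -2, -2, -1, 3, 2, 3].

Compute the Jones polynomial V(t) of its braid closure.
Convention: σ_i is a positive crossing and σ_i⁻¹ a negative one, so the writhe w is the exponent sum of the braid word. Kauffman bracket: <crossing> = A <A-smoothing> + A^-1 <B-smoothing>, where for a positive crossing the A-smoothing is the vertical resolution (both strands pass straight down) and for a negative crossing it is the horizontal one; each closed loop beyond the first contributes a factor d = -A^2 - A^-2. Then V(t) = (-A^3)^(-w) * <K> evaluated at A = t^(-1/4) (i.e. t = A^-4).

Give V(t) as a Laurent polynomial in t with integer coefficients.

t^-1 - t^-2 + 2*t^-3 - t^-4 + t^-5 - t^-6

Derivation:
The presented braid s3^-1 s2^-1 s1 s2^-1 s1^-1 s2 s1^-1 s2^-1 s2^-1 s1^-1 s3 s2 s3 on 4 strands reduces by inverse Markov moves (closure unchanged at each step):
  Deconjugate: the word is γ·β·γ⁻¹ with γ = s3^-1 s2^-1 (prefix) and γ⁻¹ = s2 s3 (suffix); strip both.
  Destabilize: the word has the form β·s3 where s3 occurs only as the final letter (β ∈ B_3); drop it and the last strand → 3 strands.
  Deconjugate: the word is γ·β·γ⁻¹ with γ = s1 (prefix) and γ⁻¹ = s1^-1 (suffix); strip both.
Reduced to β = s2^-1 s1^-1 s2 s1^-1 s2^-1 s2^-1 on 3 strands, 6 crossings.
Compute on β:
Braid: s2^-1 s1^-1 s2 s1^-1 s2^-1 s2^-1 on 3 strands, 6 crossings.
Writhe w = (#positive) - (#negative) = 1 - 5 = -4.
State-sum expansion of <K>. There are 2^6 = 64 states.
Each crossing splits two ways (0=vertical, 1=horizontal). The state's weight is A^(#A-smoothings - #B-smoothings) * d^(loops - 1).
Tabulate the states by total A-exponent and number of loops L (A-exp: L × count):
  A^6: L=4 ×1
  A^4: L=3 ×6
  A^2: L=2 ×12, L=4 ×3
  A^0: L=1 ×9, L=3 ×10, L=5 ×1
  A^-2: L=2 ×12, L=4 ×3
  A^-4: L=1 ×2, L=3 ×4
  A^-6: L=2 ×1
Each group contributes A^e * Σ count * d^(L-1):
Powers of d = -A^2 - A^-2: d^2 = A^4 + 2 + A^-4; d^3 = -A^6 - 3*A^2 - 3*A^-2 - A^-6; d^4 = A^8 + 4*A^4 + 6 + 4*A^-4 + A^-8.
  A^6 * (d^3) = -A^12 - 3*A^8 - 3*A^4 - 1
  A^4 * (6*d^2) = 6*A^8 + 12*A^4 + 6
  A^2 * (12*d + 3*d^3) = -3*A^8 - 21*A^4 - 21 - 3*A^-4
  A^0 * (9 + 10*d^2 + d^4) = A^8 + 14*A^4 + 35 + 14*A^-4 + A^-8
  A^-2 * (12*d + 3*d^3) = -3*A^4 - 21 - 21*A^-4 - 3*A^-8
  A^-4 * (2 + 4*d^2) = 4 + 10*A^-4 + 4*A^-8
  A^-6 * (d) = -A^-4 - A^-8
Summing the groups: <K> = -A^12 + A^8 - A^4 + 2 - A^-4 + A^-8
Normalise by the writhe: (-A^3)^(-w) = (-A^3)^(4) = A^12, so f(A) = A^12 * <K> = -A^24 + A^20 - A^16 + 2*A^12 - A^8 + A^4.
Substitute A = t^(-1/4), i.e. A^e → t^(-e/4): V(t) = t^-1 - t^-2 + 2*t^-3 - t^-4 + t^-5 - t^-6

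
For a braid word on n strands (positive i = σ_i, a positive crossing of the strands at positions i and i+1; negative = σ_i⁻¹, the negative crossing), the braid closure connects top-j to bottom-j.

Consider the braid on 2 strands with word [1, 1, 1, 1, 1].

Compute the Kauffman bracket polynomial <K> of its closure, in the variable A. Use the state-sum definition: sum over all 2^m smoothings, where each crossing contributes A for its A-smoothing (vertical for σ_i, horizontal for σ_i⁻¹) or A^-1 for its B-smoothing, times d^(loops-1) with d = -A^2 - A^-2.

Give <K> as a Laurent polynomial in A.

Braid: s1 s1 s1 s1 s1 on 2 strands, 5 crossings.
Writhe w = (#positive) - (#negative) = 5 - 0 = 5.
State-sum expansion of <K>. There are 2^5 = 32 states.
Each crossing splits two ways (0=vertical, 1=horizontal). The state's weight is A^(#A-smoothings - #B-smoothings) * d^(loops - 1).
  state 00000: A-exp=+5, loops=2, term = A^5 * d^1
  state 00001: A-exp=+3, loops=1, term = A^3 * d^0
  state 00010: A-exp=+3, loops=1, term = A^3 * d^0
  state 00011: A-exp=+1, loops=2, term = A^1 * d^1
  state 00100: A-exp=+3, loops=1, term = A^3 * d^0
  state 00101: A-exp=+1, loops=2, term = A^1 * d^1
  state 00110: A-exp=+1, loops=2, term = A^1 * d^1
  state 00111: A-exp=-1, loops=3, term = A^-1 * d^2
  state 01000: A-exp=+3, loops=1, term = A^3 * d^0
  state 01001: A-exp=+1, loops=2, term = A^1 * d^1
  state 01010: A-exp=+1, loops=2, term = A^1 * d^1
  state 01011: A-exp=-1, loops=3, term = A^-1 * d^2
  state 01100: A-exp=+1, loops=2, term = A^1 * d^1
  state 01101: A-exp=-1, loops=3, term = A^-1 * d^2
  state 01110: A-exp=-1, loops=3, term = A^-1 * d^2
  state 01111: A-exp=-3, loops=4, term = A^-3 * d^3
  state 10000: A-exp=+3, loops=1, term = A^3 * d^0
  state 10001: A-exp=+1, loops=2, term = A^1 * d^1
  state 10010: A-exp=+1, loops=2, term = A^1 * d^1
  state 10011: A-exp=-1, loops=3, term = A^-1 * d^2
  state 10100: A-exp=+1, loops=2, term = A^1 * d^1
  state 10101: A-exp=-1, loops=3, term = A^-1 * d^2
  state 10110: A-exp=-1, loops=3, term = A^-1 * d^2
  state 10111: A-exp=-3, loops=4, term = A^-3 * d^3
  state 11000: A-exp=+1, loops=2, term = A^1 * d^1
  state 11001: A-exp=-1, loops=3, term = A^-1 * d^2
  state 11010: A-exp=-1, loops=3, term = A^-1 * d^2
  state 11011: A-exp=-3, loops=4, term = A^-3 * d^3
  state 11100: A-exp=-1, loops=3, term = A^-1 * d^2
  state 11101: A-exp=-3, loops=4, term = A^-3 * d^3
  state 11110: A-exp=-3, loops=4, term = A^-3 * d^3
  state 11111: A-exp=-5, loops=5, term = A^-5 * d^4
Collect the terms by A-exponent (count of states per loop number):
Powers of d = -A^2 - A^-2: d^2 = A^4 + 2 + A^-4; d^3 = -A^6 - 3*A^2 - 3*A^-2 - A^-6; d^4 = A^8 + 4*A^4 + 6 + 4*A^-4 + A^-8.
  A^5 * (d) = -A^7 - A^3
  A^3 * (5) = 5*A^3
  A^1 * (10*d) = -10*A^3 - 10*A^-1
  A^-1 * (10*d^2) = 10*A^3 + 20*A^-1 + 10*A^-5
  A^-3 * (5*d^3) = -5*A^3 - 15*A^-1 - 15*A^-5 - 5*A^-9
  A^-5 * (d^4) = A^3 + 4*A^-1 + 6*A^-5 + 4*A^-9 + A^-13
Summing the groups: <K> = -A^7 - A^-1 + A^-5 - A^-9 + A^-13

Answer: -A^7 - A^-1 + A^-5 - A^-9 + A^-13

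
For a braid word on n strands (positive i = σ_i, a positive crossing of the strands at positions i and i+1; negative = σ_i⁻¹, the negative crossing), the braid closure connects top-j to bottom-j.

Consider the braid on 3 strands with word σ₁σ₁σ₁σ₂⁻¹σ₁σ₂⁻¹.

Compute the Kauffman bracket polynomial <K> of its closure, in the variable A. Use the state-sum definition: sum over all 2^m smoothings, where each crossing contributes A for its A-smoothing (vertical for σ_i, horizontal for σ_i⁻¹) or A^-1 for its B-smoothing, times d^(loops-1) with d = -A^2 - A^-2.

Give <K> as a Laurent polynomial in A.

A^10 - A^6 + 2*A^2 - 2*A^-2 + 2*A^-6 - 2*A^-10 + A^-14

Derivation:
Braid: s1 s1 s1 s2^-1 s1 s2^-1 on 3 strands, 6 crossings.
Writhe w = (#positive) - (#negative) = 4 - 2 = 2.
State-sum expansion of <K>. There are 2^6 = 64 states.
For each crossing: s=0 is the vertical smoothing, s=1 horizontal. Crossing k contributes A^(sign_k * (1 - 2*s_k)); loop factor d = -A^2 - A^-2.
Tabulate the states by total A-exponent and number of loops L (A-exp: L × count):
  A^6: L=3 ×1
  A^4: L=2 ×6
  A^2: L=1 ×11, L=3 ×4
  A^0: L=2 ×19, L=4 ×1
  A^-2: L=3 ×15
  A^-4: L=4 ×6
  A^-6: L=5 ×1
Each group contributes A^e * Σ count * d^(L-1):
Powers of d = -A^2 - A^-2: d^2 = A^4 + 2 + A^-4; d^3 = -A^6 - 3*A^2 - 3*A^-2 - A^-6; d^4 = A^8 + 4*A^4 + 6 + 4*A^-4 + A^-8.
  A^6 * (d^2) = A^10 + 2*A^6 + A^2
  A^4 * (6*d) = -6*A^6 - 6*A^2
  A^2 * (11 + 4*d^2) = 4*A^6 + 19*A^2 + 4*A^-2
  A^0 * (19*d + d^3) = -A^6 - 22*A^2 - 22*A^-2 - A^-6
  A^-2 * (15*d^2) = 15*A^2 + 30*A^-2 + 15*A^-6
  A^-4 * (6*d^3) = -6*A^2 - 18*A^-2 - 18*A^-6 - 6*A^-10
  A^-6 * (d^4) = A^2 + 4*A^-2 + 6*A^-6 + 4*A^-10 + A^-14
Summing the groups: <K> = A^10 - A^6 + 2*A^2 - 2*A^-2 + 2*A^-6 - 2*A^-10 + A^-14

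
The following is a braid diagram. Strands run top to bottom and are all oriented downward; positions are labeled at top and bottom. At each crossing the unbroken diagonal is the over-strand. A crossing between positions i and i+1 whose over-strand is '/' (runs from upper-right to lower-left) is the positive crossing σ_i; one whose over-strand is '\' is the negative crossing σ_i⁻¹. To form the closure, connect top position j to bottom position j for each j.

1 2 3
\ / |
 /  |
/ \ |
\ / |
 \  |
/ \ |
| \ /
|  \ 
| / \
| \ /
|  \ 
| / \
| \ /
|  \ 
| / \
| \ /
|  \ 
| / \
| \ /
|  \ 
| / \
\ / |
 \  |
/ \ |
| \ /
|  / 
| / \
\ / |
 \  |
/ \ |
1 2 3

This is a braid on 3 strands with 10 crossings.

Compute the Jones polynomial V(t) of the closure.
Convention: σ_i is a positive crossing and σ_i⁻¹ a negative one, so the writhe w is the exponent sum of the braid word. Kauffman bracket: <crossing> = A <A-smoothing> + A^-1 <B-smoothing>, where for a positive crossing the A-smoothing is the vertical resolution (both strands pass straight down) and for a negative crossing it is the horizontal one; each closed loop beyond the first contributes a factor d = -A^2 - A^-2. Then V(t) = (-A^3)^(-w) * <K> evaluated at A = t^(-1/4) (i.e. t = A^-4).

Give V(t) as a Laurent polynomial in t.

Reading the diagram top to bottom ('/'-over between positions i,i+1 = s_i, '\'-over = s_i^-1): braid word = s1 s1^-1 s2^-1 s2^-1 s2^-1 s2^-1 s2^-1 s1^-1 s2 s1^-1.
The presented braid s1 s1^-1 s2^-1 s2^-1 s2^-1 s2^-1 s2^-1 s1^-1 s2 s1^-1 on 3 strands reduces by inverse Markov moves (closure unchanged at each step):
  Deconjugate: the word is γ·β·γ⁻¹ with γ = s1 (prefix) and γ⁻¹ = s1^-1 (suffix); strip both.
Reduced to β = s1^-1 s2^-1 s2^-1 s2^-1 s2^-1 s2^-1 s1^-1 s2 on 3 strands, 8 crossings.
Compute on β:
Braid: s1^-1 s2^-1 s2^-1 s2^-1 s2^-1 s2^-1 s1^-1 s2 on 3 strands, 8 crossings.
Writhe w = (#positive) - (#negative) = 1 - 7 = -6.
State-sum expansion of <K>. There are 2^8 = 256 states.
Smooth each crossing (0=||, 1=⌣⌢); contribution A^(Σ sign_k(1-2s_k)) * d^(L-1).
Tabulate the states by total A-exponent and number of loops L (A-exp: L × count):
  A^8: L=6 ×1
  A^6: L=5 ×8
  A^4: L=4 ×25, L=6 ×3
  A^2: L=3 ×40, L=5 ×15, L=7 ×1
  A^0: L=2 ×35, L=4 ×30, L=6 ×5
  A^-2: L=1 ×15, L=3 ×31, L=5 ×10
  A^-4: L=2 ×18, L=4 ×10
  A^-6: L=1 ×2, L=3 ×6
  A^-8: L=2 ×1
Each group contributes A^e * Σ count * d^(L-1):
Powers of d = -A^2 - A^-2: d^2 = A^4 + 2 + A^-4; d^3 = -A^6 - 3*A^2 - 3*A^-2 - A^-6; d^4 = A^8 + 4*A^4 + 6 + 4*A^-4 + A^-8; d^5 = -A^10 - 5*A^6 - 10*A^2 - 10*A^-2 - 5*A^-6 - A^-10; d^6 = A^12 + 6*A^8 + 15*A^4 + 20 + 15*A^-4 + 6*A^-8 + A^-12.
  A^8 * (d^5) = -A^18 - 5*A^14 - 10*A^10 - 10*A^6 - 5*A^2 - A^-2
  A^6 * (8*d^4) = 8*A^14 + 32*A^10 + 48*A^6 + 32*A^2 + 8*A^-2
  A^4 * (25*d^3 + 3*d^5) = -3*A^14 - 40*A^10 - 105*A^6 - 105*A^2 - 40*A^-2 - 3*A^-6
  A^2 * (40*d^2 + 15*d^4 + d^6) = A^14 + 21*A^10 + 115*A^6 + 190*A^2 + 115*A^-2 + 21*A^-6 + A^-10
  A^0 * (35*d + 30*d^3 + 5*d^5) = -5*A^10 - 55*A^6 - 175*A^2 - 175*A^-2 - 55*A^-6 - 5*A^-10
  A^-2 * (15 + 31*d^2 + 10*d^4) = 10*A^6 + 71*A^2 + 137*A^-2 + 71*A^-6 + 10*A^-10
  A^-4 * (18*d + 10*d^3) = -10*A^2 - 48*A^-2 - 48*A^-6 - 10*A^-10
  A^-6 * (2 + 6*d^2) = 6*A^-2 + 14*A^-6 + 6*A^-10
  A^-8 * (d) = -A^-6 - A^-10
Summing the groups: <K> = -A^18 + A^14 - 2*A^10 + 3*A^6 - 2*A^2 + 2*A^-2 - A^-6 + A^-10
Normalise by the writhe: (-A^3)^(-w) = (-A^3)^(6) = A^18, so f(A) = A^18 * <K> = -A^36 + A^32 - 2*A^28 + 3*A^24 - 2*A^20 + 2*A^16 - A^12 + A^8.
Substitute A = t^(-1/4), i.e. A^e → t^(-e/4): V(t) = t^-2 - t^-3 + 2*t^-4 - 2*t^-5 + 3*t^-6 - 2*t^-7 + t^-8 - t^-9

Answer: t^-2 - t^-3 + 2*t^-4 - 2*t^-5 + 3*t^-6 - 2*t^-7 + t^-8 - t^-9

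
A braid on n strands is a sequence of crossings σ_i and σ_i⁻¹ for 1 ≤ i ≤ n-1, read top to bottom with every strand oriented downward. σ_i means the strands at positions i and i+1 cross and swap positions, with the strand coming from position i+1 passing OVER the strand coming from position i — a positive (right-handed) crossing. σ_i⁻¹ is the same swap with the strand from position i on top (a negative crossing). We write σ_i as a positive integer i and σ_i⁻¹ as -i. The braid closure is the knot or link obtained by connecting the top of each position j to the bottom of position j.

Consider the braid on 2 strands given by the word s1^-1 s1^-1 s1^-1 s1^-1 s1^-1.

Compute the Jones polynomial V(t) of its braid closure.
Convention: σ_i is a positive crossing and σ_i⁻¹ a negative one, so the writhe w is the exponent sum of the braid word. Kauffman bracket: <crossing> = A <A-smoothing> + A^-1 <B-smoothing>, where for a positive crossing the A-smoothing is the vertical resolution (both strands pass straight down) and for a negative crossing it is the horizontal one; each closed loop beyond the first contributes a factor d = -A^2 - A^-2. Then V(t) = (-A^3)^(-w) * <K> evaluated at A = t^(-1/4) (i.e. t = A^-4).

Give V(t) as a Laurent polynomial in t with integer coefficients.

Braid: s1^-1 s1^-1 s1^-1 s1^-1 s1^-1 on 2 strands, 5 crossings.
Writhe w = (#positive) - (#negative) = 0 - 5 = -5.
Enumerate smoothing states for the bracket polynomial. There are 2^5 = 32 states.
Each crossing splits two ways (0=vertical, 1=horizontal). The state's weight is A^(#A-smoothings - #B-smoothings) * d^(loops - 1).
  state 00000: A-exp=-5, loops=2, term = A^-5 * d^1
  state 00001: A-exp=-3, loops=1, term = A^-3 * d^0
  state 00010: A-exp=-3, loops=1, term = A^-3 * d^0
  state 00011: A-exp=-1, loops=2, term = A^-1 * d^1
  state 00100: A-exp=-3, loops=1, term = A^-3 * d^0
  state 00101: A-exp=-1, loops=2, term = A^-1 * d^1
  state 00110: A-exp=-1, loops=2, term = A^-1 * d^1
  state 00111: A-exp=+1, loops=3, term = A^1 * d^2
  state 01000: A-exp=-3, loops=1, term = A^-3 * d^0
  state 01001: A-exp=-1, loops=2, term = A^-1 * d^1
  state 01010: A-exp=-1, loops=2, term = A^-1 * d^1
  state 01011: A-exp=+1, loops=3, term = A^1 * d^2
  state 01100: A-exp=-1, loops=2, term = A^-1 * d^1
  state 01101: A-exp=+1, loops=3, term = A^1 * d^2
  state 01110: A-exp=+1, loops=3, term = A^1 * d^2
  state 01111: A-exp=+3, loops=4, term = A^3 * d^3
  state 10000: A-exp=-3, loops=1, term = A^-3 * d^0
  state 10001: A-exp=-1, loops=2, term = A^-1 * d^1
  state 10010: A-exp=-1, loops=2, term = A^-1 * d^1
  state 10011: A-exp=+1, loops=3, term = A^1 * d^2
  state 10100: A-exp=-1, loops=2, term = A^-1 * d^1
  state 10101: A-exp=+1, loops=3, term = A^1 * d^2
  state 10110: A-exp=+1, loops=3, term = A^1 * d^2
  state 10111: A-exp=+3, loops=4, term = A^3 * d^3
  state 11000: A-exp=-1, loops=2, term = A^-1 * d^1
  state 11001: A-exp=+1, loops=3, term = A^1 * d^2
  state 11010: A-exp=+1, loops=3, term = A^1 * d^2
  state 11011: A-exp=+3, loops=4, term = A^3 * d^3
  state 11100: A-exp=+1, loops=3, term = A^1 * d^2
  state 11101: A-exp=+3, loops=4, term = A^3 * d^3
  state 11110: A-exp=+3, loops=4, term = A^3 * d^3
  state 11111: A-exp=+5, loops=5, term = A^5 * d^4
Collect the terms by A-exponent (count of states per loop number):
Powers of d = -A^2 - A^-2: d^2 = A^4 + 2 + A^-4; d^3 = -A^6 - 3*A^2 - 3*A^-2 - A^-6; d^4 = A^8 + 4*A^4 + 6 + 4*A^-4 + A^-8.
  A^5 * (d^4) = A^13 + 4*A^9 + 6*A^5 + 4*A + A^-3
  A^3 * (5*d^3) = -5*A^9 - 15*A^5 - 15*A - 5*A^-3
  A^1 * (10*d^2) = 10*A^5 + 20*A + 10*A^-3
  A^-1 * (10*d) = -10*A - 10*A^-3
  A^-3 * (5) = 5*A^-3
  A^-5 * (d) = -A^-3 - A^-7
Summing the groups: <K> = A^13 - A^9 + A^5 - A - A^-7
Normalise by the writhe: (-A^3)^(-w) = (-A^3)^(5) = -A^15, so f(A) = -A^15 * <K> = -A^28 + A^24 - A^20 + A^16 + A^8.
Substitute A = t^(-1/4), i.e. A^e → t^(-e/4): V(t) = t^-2 + t^-4 - t^-5 + t^-6 - t^-7

Answer: t^-2 + t^-4 - t^-5 + t^-6 - t^-7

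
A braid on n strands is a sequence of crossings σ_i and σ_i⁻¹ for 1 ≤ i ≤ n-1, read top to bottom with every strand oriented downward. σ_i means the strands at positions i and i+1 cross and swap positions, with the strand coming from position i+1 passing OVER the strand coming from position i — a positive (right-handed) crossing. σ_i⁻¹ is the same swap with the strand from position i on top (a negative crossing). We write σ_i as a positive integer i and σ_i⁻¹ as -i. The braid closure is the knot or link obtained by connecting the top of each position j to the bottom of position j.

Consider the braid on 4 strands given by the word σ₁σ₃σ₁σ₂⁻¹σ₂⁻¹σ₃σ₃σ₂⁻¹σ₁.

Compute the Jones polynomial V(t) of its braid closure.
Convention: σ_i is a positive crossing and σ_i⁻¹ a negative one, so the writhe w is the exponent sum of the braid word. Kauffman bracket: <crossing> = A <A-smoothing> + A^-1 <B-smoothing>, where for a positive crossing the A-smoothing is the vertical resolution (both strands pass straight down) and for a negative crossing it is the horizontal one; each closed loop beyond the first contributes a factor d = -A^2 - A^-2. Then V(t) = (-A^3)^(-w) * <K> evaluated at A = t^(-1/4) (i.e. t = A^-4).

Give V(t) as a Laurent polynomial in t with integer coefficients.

t^7 - 3*t^6 + 4*t^5 - 6*t^4 + 7*t^3 - 6*t^2 + 6*t - 3 + 2*t^-1 - t^-2

Derivation:
Braid: s1 s3 s1 s2^-1 s2^-1 s3 s3 s2^-1 s1 on 4 strands, 9 crossings.
Writhe w = (#positive) - (#negative) = 6 - 3 = 3.
State-sum expansion of <K>. There are 2^9 = 512 states.
For each crossing: s=0 is the vertical smoothing, s=1 horizontal. Crossing k contributes A^(sign_k * (1 - 2*s_k)); loop factor d = -A^2 - A^-2.
Tabulate the states by total A-exponent and number of loops L (A-exp: L × count):
  A^9: L=5 ×1
  A^7: L=4 ×9
  A^5: L=3 ×32, L=5 ×4
  A^3: L=2 ×55, L=4 ×28, L=6 ×1
  A^1: L=1 ×39, L=3 ×77, L=5 ×10
  A^-1: L=2 ×81, L=4 ×44, L=6 ×1
  A^-3: L=3 ×73, L=5 ×11
  A^-5: L=4 ×35, L=6 ×1
  A^-7: L=5 ×9
  A^-9: L=6 ×1
Each group contributes A^e * Σ count * d^(L-1):
Powers of d = -A^2 - A^-2: d^2 = A^4 + 2 + A^-4; d^3 = -A^6 - 3*A^2 - 3*A^-2 - A^-6; d^4 = A^8 + 4*A^4 + 6 + 4*A^-4 + A^-8; d^5 = -A^10 - 5*A^6 - 10*A^2 - 10*A^-2 - 5*A^-6 - A^-10.
  A^9 * (d^4) = A^17 + 4*A^13 + 6*A^9 + 4*A^5 + A
  A^7 * (9*d^3) = -9*A^13 - 27*A^9 - 27*A^5 - 9*A
  A^5 * (32*d^2 + 4*d^4) = 4*A^13 + 48*A^9 + 88*A^5 + 48*A + 4*A^-3
  A^3 * (55*d + 28*d^3 + d^5) = -A^13 - 33*A^9 - 149*A^5 - 149*A - 33*A^-3 - A^-7
  A^1 * (39 + 77*d^2 + 10*d^4) = 10*A^9 + 117*A^5 + 253*A + 117*A^-3 + 10*A^-7
  A^-1 * (81*d + 44*d^3 + d^5) = -A^9 - 49*A^5 - 223*A - 223*A^-3 - 49*A^-7 - A^-11
  A^-3 * (73*d^2 + 11*d^4) = 11*A^5 + 117*A + 212*A^-3 + 117*A^-7 + 11*A^-11
  A^-5 * (35*d^3 + d^5) = -A^5 - 40*A - 115*A^-3 - 115*A^-7 - 40*A^-11 - A^-15
  A^-7 * (9*d^4) = 9*A + 36*A^-3 + 54*A^-7 + 36*A^-11 + 9*A^-15
  A^-9 * (d^5) = -A - 5*A^-3 - 10*A^-7 - 10*A^-11 - 5*A^-15 - A^-19
Summing the groups: <K> = A^17 - 2*A^13 + 3*A^9 - 6*A^5 + 6*A - 7*A^-3 + 6*A^-7 - 4*A^-11 + 3*A^-15 - A^-19
Normalise by the writhe: (-A^3)^(-w) = (-A^3)^(-3) = -A^-9, so f(A) = -A^-9 * <K> = -A^8 + 2*A^4 - 3 + 6*A^-4 - 6*A^-8 + 7*A^-12 - 6*A^-16 + 4*A^-20 - 3*A^-24 + A^-28.
Substitute A = t^(-1/4), i.e. A^e → t^(-e/4): V(t) = t^7 - 3*t^6 + 4*t^5 - 6*t^4 + 7*t^3 - 6*t^2 + 6*t - 3 + 2*t^-1 - t^-2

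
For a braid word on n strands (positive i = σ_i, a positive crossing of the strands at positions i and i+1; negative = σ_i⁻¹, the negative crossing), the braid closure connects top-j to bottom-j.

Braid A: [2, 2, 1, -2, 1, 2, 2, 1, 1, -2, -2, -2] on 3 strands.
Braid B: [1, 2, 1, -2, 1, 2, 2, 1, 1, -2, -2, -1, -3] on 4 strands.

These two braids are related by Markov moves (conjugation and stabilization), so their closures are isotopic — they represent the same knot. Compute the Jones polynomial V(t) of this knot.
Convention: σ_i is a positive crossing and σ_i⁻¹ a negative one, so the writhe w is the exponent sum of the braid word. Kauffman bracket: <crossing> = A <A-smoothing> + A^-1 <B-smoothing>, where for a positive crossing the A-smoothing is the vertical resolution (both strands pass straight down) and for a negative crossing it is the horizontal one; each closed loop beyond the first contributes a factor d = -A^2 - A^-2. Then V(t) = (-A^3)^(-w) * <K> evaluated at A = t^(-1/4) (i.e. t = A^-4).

t^7 - 2*t^6 + 2*t^5 - 3*t^4 + 3*t^3 - 2*t^2 + 2*t

Derivation:
Markov-equivalent braids have isotopic closures, hence identical knot invariants. Strip the Markov moves from each word to reach a common short braid β, then compute V(t) once on β.
Braid A: s2 s2 s1 s2^-1 s1 s2 s2 s1 s1 s2^-1 s2^-1 s2^-1 on 3 strands reduces by inverse Markov moves (closure unchanged at each step):
  Deconjugate: the word is γ·β·γ⁻¹ with γ = s2 s2 (prefix) and γ⁻¹ = s2^-1 s2^-1 (suffix); strip both.
Reduced to β = s1 s2^-1 s1 s2 s2 s1 s1 s2^-1 on 3 strands, 8 crossings.
Braid B: s1 s2 s1 s2^-1 s1 s2 s2 s1 s1 s2^-1 s2^-1 s1^-1 s3^-1 on 4 strands reduces by inverse Markov moves (closure unchanged at each step):
  Destabilize: the word has the form β·s3^-1 where s3^-1 occurs only as the final letter (β ∈ B_3); drop it and the last strand → 3 strands.
  Deconjugate: the word is γ·β·γ⁻¹ with γ = s1 s2 (prefix) and γ⁻¹ = s2^-1 s1^-1 (suffix); strip both.
Reduced to β = s1 s2^-1 s1 s2 s2 s1 s1 s2^-1 on 3 strands, 8 crossings.
Both give the same β = s1 s2^-1 s1 s2 s2 s1 s1 s2^-1 on 3 strands, so one state sum suffices:
Braid: s1 s2^-1 s1 s2 s2 s1 s1 s2^-1 on 3 strands, 8 crossings.
Writhe w = (#positive) - (#negative) = 6 - 2 = 4.
State-sum expansion of <K>. There are 2^8 = 256 states.
Each crossing splits two ways (0=vertical, 1=horizontal). The state's weight is A^(#A-smoothings - #B-smoothings) * d^(loops - 1).
Tabulate the states by total A-exponent and number of loops L (A-exp: L × count):
  A^8: L=3 ×1
  A^6: L=2 ×6, L=4 ×2
  A^4: L=1 ×11, L=3 ×16, L=5 ×1
  A^2: L=2 ×47, L=4 ×9
  A^0: L=1 ×26, L=3 ×43, L=5 ×1
  A^-2: L=2 ×41, L=4 ×15
  A^-4: L=3 ×26, L=5 ×2
  A^-6: L=4 ×8
  A^-8: L=5 ×1
Each group contributes A^e * Σ count * d^(L-1):
Powers of d = -A^2 - A^-2: d^2 = A^4 + 2 + A^-4; d^3 = -A^6 - 3*A^2 - 3*A^-2 - A^-6; d^4 = A^8 + 4*A^4 + 6 + 4*A^-4 + A^-8.
  A^8 * (d^2) = A^12 + 2*A^8 + A^4
  A^6 * (6*d + 2*d^3) = -2*A^12 - 12*A^8 - 12*A^4 - 2
  A^4 * (11 + 16*d^2 + d^4) = A^12 + 20*A^8 + 49*A^4 + 20 + A^-4
  A^2 * (47*d + 9*d^3) = -9*A^8 - 74*A^4 - 74 - 9*A^-4
  A^0 * (26 + 43*d^2 + d^4) = A^8 + 47*A^4 + 118 + 47*A^-4 + A^-8
  A^-2 * (41*d + 15*d^3) = -15*A^4 - 86 - 86*A^-4 - 15*A^-8
  A^-4 * (26*d^2 + 2*d^4) = 2*A^4 + 34 + 64*A^-4 + 34*A^-8 + 2*A^-12
  A^-6 * (8*d^3) = -8 - 24*A^-4 - 24*A^-8 - 8*A^-12
  A^-8 * (d^4) = 1 + 4*A^-4 + 6*A^-8 + 4*A^-12 + A^-16
Summing the groups: <K> = 2*A^8 - 2*A^4 + 3 - 3*A^-4 + 2*A^-8 - 2*A^-12 + A^-16
Normalise by the writhe: (-A^3)^(-w) = (-A^3)^(-4) = A^-12, so f(A) = A^-12 * <K> = 2*A^-4 - 2*A^-8 + 3*A^-12 - 3*A^-16 + 2*A^-20 - 2*A^-24 + A^-28.
Substitute A = t^(-1/4), i.e. A^e → t^(-e/4): V(t) = t^7 - 2*t^6 + 2*t^5 - 3*t^4 + 3*t^3 - 2*t^2 + 2*t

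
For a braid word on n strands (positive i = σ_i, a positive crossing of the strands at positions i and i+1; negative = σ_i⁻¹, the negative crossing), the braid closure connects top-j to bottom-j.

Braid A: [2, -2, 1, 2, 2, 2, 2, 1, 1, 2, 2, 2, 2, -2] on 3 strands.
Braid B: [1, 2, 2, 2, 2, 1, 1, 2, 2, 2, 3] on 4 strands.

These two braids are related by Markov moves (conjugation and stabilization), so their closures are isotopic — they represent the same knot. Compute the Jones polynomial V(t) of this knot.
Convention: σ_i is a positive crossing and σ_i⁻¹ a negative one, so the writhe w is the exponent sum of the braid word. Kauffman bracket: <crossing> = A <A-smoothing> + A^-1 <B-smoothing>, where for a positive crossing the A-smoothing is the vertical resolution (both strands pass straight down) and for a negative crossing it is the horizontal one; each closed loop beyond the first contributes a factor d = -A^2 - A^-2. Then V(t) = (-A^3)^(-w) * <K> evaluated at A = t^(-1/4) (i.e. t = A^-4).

-t^12 + t^11 - t^10 + t^9 - t^8 + t^6 + t^4

Derivation:
Markov-equivalent braids have isotopic closures, hence identical knot invariants. Strip the Markov moves from each word to reach a common short braid β, then compute V(t) once on β.
Braid A: s2 s2^-1 s1 s2 s2 s2 s2 s1 s1 s2 s2 s2 s2 s2^-1 on 3 strands reduces by inverse Markov moves (closure unchanged at each step):
  Deconjugate: the word is γ·β·γ⁻¹ with γ = s2 s2^-1 (prefix) and γ⁻¹ = s2 s2^-1 (suffix); strip both.
Reduced to β = s1 s2 s2 s2 s2 s1 s1 s2 s2 s2 on 3 strands, 10 crossings.
Braid B: s1 s2 s2 s2 s2 s1 s1 s2 s2 s2 s3 on 4 strands reduces by inverse Markov moves (closure unchanged at each step):
  Destabilize: the word has the form β·s3 where s3 occurs only as the final letter (β ∈ B_3); drop it and the last strand → 3 strands.
Reduced to β = s1 s2 s2 s2 s2 s1 s1 s2 s2 s2 on 3 strands, 10 crossings.
Both give the same β = s1 s2 s2 s2 s2 s1 s1 s2 s2 s2 on 3 strands, so one state sum suffices:
Braid: s1 s2 s2 s2 s2 s1 s1 s2 s2 s2 on 3 strands, 10 crossings.
Writhe w = (#positive) - (#negative) = 10 - 0 = 10.
Enumerate smoothing states for the bracket polynomial. There are 2^10 = 1024 states.
For each crossing: s=0 is the vertical smoothing, s=1 horizontal. Crossing k contributes A^(sign_k * (1 - 2*s_k)); loop factor d = -A^2 - A^-2.
Tabulate the states by total A-exponent and number of loops L (A-exp: L × count):
  A^10: L=3 ×1
  A^8: L=2 ×10
  A^6: L=1 ×21, L=3 ×24
  A^4: L=2 ×84, L=4 ×36
  A^2: L=1 ×24, L=3 ×151, L=5 ×35
  A^0: L=2 ×72, L=4 ×159, L=6 ×21
  A^-2: L=3 ×98, L=5 ×105, L=7 ×7
  A^-4: L=4 ×76, L=6 ×43, L=8 ×1
  A^-6: L=5 ×35, L=7 ×10
  A^-8: L=6 ×9, L=8 ×1
  A^-10: L=7 ×1
Each group contributes A^e * Σ count * d^(L-1):
Powers of d = -A^2 - A^-2: d^2 = A^4 + 2 + A^-4; d^3 = -A^6 - 3*A^2 - 3*A^-2 - A^-6; d^4 = A^8 + 4*A^4 + 6 + 4*A^-4 + A^-8; d^5 = -A^10 - 5*A^6 - 10*A^2 - 10*A^-2 - 5*A^-6 - A^-10; d^6 = A^12 + 6*A^8 + 15*A^4 + 20 + 15*A^-4 + 6*A^-8 + A^-12; d^7 = -A^14 - 7*A^10 - 21*A^6 - 35*A^2 - 35*A^-2 - 21*A^-6 - 7*A^-10 - A^-14.
  A^10 * (d^2) = A^14 + 2*A^10 + A^6
  A^8 * (10*d) = -10*A^10 - 10*A^6
  A^6 * (21 + 24*d^2) = 24*A^10 + 69*A^6 + 24*A^2
  A^4 * (84*d + 36*d^3) = -36*A^10 - 192*A^6 - 192*A^2 - 36*A^-2
  A^2 * (24 + 151*d^2 + 35*d^4) = 35*A^10 + 291*A^6 + 536*A^2 + 291*A^-2 + 35*A^-6
  A^0 * (72*d + 159*d^3 + 21*d^5) = -21*A^10 - 264*A^6 - 759*A^2 - 759*A^-2 - 264*A^-6 - 21*A^-10
  A^-2 * (98*d^2 + 105*d^4 + 7*d^6) = 7*A^10 + 147*A^6 + 623*A^2 + 966*A^-2 + 623*A^-6 + 147*A^-10 + 7*A^-14
  A^-4 * (76*d^3 + 43*d^5 + d^7) = -A^10 - 50*A^6 - 312*A^2 - 693*A^-2 - 693*A^-6 - 312*A^-10 - 50*A^-14 - A^-18
  A^-6 * (35*d^4 + 10*d^6) = 10*A^6 + 95*A^2 + 290*A^-2 + 410*A^-6 + 290*A^-10 + 95*A^-14 + 10*A^-18
  A^-8 * (9*d^5 + d^7) = -A^6 - 16*A^2 - 66*A^-2 - 125*A^-6 - 125*A^-10 - 66*A^-14 - 16*A^-18 - A^-22
  A^-10 * (d^6) = A^2 + 6*A^-2 + 15*A^-6 + 20*A^-10 + 15*A^-14 + 6*A^-18 + A^-22
Summing the groups: <K> = A^14 + A^6 - A^-2 + A^-6 - A^-10 + A^-14 - A^-18
Normalise by the writhe: (-A^3)^(-w) = (-A^3)^(-10) = A^-30, so f(A) = A^-30 * <K> = A^-16 + A^-24 - A^-32 + A^-36 - A^-40 + A^-44 - A^-48.
Substitute A = t^(-1/4), i.e. A^e → t^(-e/4): V(t) = -t^12 + t^11 - t^10 + t^9 - t^8 + t^6 + t^4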